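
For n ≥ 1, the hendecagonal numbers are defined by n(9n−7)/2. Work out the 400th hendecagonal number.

The 400th hendecagonal number is n(9n−7)/2 with n = 400.
400·(9·400 − 7)/2 = 400·3593/2 = 718600.

718600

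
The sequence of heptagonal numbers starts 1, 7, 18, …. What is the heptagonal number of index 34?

The 34th heptagonal number is n(5n−3)/2 with n = 34.
34·(5·34 − 3)/2 = 34·167/2 = 2839.

2839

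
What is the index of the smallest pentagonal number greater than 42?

6

Solve n(3n−1)/2 > 42 for integer n.
The largest n with value ≤ 42 is 5 (since 35 ≤ 42 < 51), so the first above is n = 6, value 51.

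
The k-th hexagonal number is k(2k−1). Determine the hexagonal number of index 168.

56280

The 168th hexagonal number is n(2n−1) with n = 168.
168·(2·168 − 1) = 168·335 = 56280.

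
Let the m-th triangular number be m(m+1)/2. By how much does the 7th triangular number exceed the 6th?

Consecutive triangular numbers differ by n: T_{7} − T_{6} = 7.

7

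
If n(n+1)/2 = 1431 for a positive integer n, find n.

53

Set n(n+1)/2 = 1431, giving n² + n − 2862 = 0.
The discriminant is 1 + 8·1431 = 11449, and √11449 = 107.
So n = (-1 + 107) / 2 = 106/2 = 53.
Check: 53·54/2 = 1431. ✓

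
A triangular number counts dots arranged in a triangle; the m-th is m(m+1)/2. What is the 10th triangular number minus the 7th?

10·11/2 = 55 and 7·8/2 = 28.
Difference: 55 − 28 = 27.

27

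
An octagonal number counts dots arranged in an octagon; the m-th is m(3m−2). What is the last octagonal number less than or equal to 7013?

Solve n(3n−2) ≤ 7013 for integer n.
n = 48 gives 6816 ≤ 7013, while n = 49 gives 7105 > 7013; so the answer is 6816.

6816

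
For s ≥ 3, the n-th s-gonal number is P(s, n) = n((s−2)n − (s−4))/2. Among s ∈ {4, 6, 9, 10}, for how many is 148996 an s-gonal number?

1

s = 4: P(4, 386) = 148996. ✓
s = 6: P(6, 273) = 148785 and P(6, 274) = 149878; 148996 is not s-gonal.
s = 9: P(9, 206) = 148011 and P(9, 207) = 149454; 148996 is not s-gonal.
s = 10: P(10, 193) = 148417 and P(10, 194) = 149962; 148996 is not s-gonal.
Hits: s ∈ {4} → 1.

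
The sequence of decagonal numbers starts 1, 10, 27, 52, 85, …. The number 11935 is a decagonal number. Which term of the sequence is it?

55

Set n(4n−3) = 11935, giving 4n² − 3n − 11935 = 0.
The discriminant is 9 + 16·11935 = 190969, and √190969 = 437.
So n = (3 + 437) / 8 = 440/8 = 55.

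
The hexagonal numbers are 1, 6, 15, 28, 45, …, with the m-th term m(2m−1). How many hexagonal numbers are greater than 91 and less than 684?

The n-th hexagonal number is n(2n−1).
Smallest index with value > 91: n = 8 (giving 120).
Largest index with value < 684: n = 18 (giving 630).
Indices 8 through 18: 11 terms.

11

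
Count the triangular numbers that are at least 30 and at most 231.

14

The n-th triangular number is n(n+1)/2.
Smallest index with value ≥ 30: n = 8 (giving 36).
Largest index with value ≤ 231: n = 21 (giving 231).
Indices 8 through 21: 14 terms.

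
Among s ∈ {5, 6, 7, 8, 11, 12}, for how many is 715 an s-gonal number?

2

s = 5: P(5, 22) = 715. ✓
s = 6: P(6, 19) = 703 and P(6, 20) = 780; 715 is not s-gonal.
s = 7: P(7, 17) = 697 and P(7, 18) = 783; 715 is not s-gonal.
s = 8: P(8, 15) = 645 and P(8, 16) = 736; 715 is not s-gonal.
s = 11: P(11, 13) = 715. ✓
s = 12: P(12, 12) = 672 and P(12, 13) = 793; 715 is not s-gonal.
Hits: s ∈ {5, 11} → 2.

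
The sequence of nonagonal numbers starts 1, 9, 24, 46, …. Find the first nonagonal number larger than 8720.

8976

Solve n(7n−5)/2 > 8720 for integer n.
The largest n with value ≤ 8720 is 50 (since 8625 ≤ 8720 < 8976), so the first above is n = 51, value 8976.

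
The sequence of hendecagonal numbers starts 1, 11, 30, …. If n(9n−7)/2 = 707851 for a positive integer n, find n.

397

Set n(9n−7)/2 = 707851, giving 9n² − 7n − 1415702 = 0.
The discriminant is 49 + 72·707851 = 50965321, and √50965321 = 7139.
So n = (7 + 7139) / 18 = 7146/18 = 397.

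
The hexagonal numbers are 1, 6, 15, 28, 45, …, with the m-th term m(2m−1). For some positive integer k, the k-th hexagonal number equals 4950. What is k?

Set n(2n−1) = 4950, giving 2n² − n − 4950 = 0.
The discriminant is 1 + 8·4950 = 39601, and √39601 = 199.
So n = (1 + 199) / 4 = 200/4 = 50.
Check: 50·(2·50 − 1) = 4950. ✓

50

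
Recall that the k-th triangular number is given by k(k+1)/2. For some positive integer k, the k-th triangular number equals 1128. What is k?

Set n(n+1)/2 = 1128, giving n² + n − 2256 = 0.
The discriminant is 1 + 8·1128 = 9025, and √9025 = 95.
So n = (-1 + 95) / 2 = 94/2 = 47.

47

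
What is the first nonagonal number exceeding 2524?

Solve n(7n−5)/2 > 2524 for integer n.
The largest n with value ≤ 2524 is 27 (since 2484 ≤ 2524 < 2674), so the first above is n = 28, value 2674.

2674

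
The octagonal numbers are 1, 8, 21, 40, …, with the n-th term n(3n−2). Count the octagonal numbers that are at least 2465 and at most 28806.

70

The n-th octagonal number is n(3n−2).
Smallest index with value ≥ 2465: n = 29 (giving 2465).
Largest index with value ≤ 28806: n = 98 (giving 28616).
Indices 29 through 98: 70 terms.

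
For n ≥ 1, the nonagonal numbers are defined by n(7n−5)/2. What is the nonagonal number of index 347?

347·(7·347 − 5)/2 = 347·2424/2 = 347·1212 = 420564.

420564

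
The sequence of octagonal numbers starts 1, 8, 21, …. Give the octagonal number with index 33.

3201

The 33rd octagonal number is n(3n−2) with n = 33.
33·(3·33 − 2) = 33·97 = 3201.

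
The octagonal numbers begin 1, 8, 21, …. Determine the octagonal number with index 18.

18·(3·18 − 2) = 18·52 = 936.

936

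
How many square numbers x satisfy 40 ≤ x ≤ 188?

7

The n-th square number is n².
Smallest index with value ≥ 40: n = 7 (giving 49).
Largest index with value ≤ 188: n = 13 (giving 169).
Indices 7 through 13: 7 terms.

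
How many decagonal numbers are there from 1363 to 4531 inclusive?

The n-th decagonal number is n(4n−3).
Smallest index with value ≥ 1363: n = 19 (giving 1387).
Largest index with value ≤ 4531: n = 34 (giving 4522).
Indices 19 through 34: 16 terms.

16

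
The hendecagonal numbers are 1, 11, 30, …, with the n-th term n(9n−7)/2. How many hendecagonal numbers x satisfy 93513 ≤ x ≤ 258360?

The n-th hendecagonal number is n(9n−7)/2.
Smallest index with value ≥ 93513: n = 145 (giving 94105).
Largest index with value ≤ 258360: n = 240 (giving 258360).
Indices 145 through 240: 96 terms.

96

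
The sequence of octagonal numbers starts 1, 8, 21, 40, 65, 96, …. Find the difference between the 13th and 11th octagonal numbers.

13·(3·13 − 2) = 481 and 11·(3·11 − 2) = 341.
Difference: 481 − 341 = 140.

140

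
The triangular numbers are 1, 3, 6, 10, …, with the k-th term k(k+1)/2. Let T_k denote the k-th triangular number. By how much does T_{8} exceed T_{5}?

8·9/2 = 36 and 5·6/2 = 15.
Difference: 36 − 15 = 21.

21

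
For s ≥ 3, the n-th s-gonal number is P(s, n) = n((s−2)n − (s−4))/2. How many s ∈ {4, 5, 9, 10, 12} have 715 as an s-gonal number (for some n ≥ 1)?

1

s = 4: P(4, 26) = 676 and P(4, 27) = 729; 715 is not s-gonal.
s = 5: P(5, 22) = 715. ✓
s = 9: P(9, 14) = 651 and P(9, 15) = 750; 715 is not s-gonal.
s = 10: P(10, 13) = 637 and P(10, 14) = 742; 715 is not s-gonal.
s = 12: P(12, 12) = 672 and P(12, 13) = 793; 715 is not s-gonal.
Hits: s ∈ {5} → 1.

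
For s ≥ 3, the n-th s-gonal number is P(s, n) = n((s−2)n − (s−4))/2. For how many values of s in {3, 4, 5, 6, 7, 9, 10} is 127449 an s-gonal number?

s = 3: P(3, 504) = 127260 and P(3, 505) = 127765; 127449 is not s-gonal.
s = 4: P(4, 357) = 127449. ✓
s = 5: P(5, 291) = 126876 and P(5, 292) = 127750; 127449 is not s-gonal.
s = 6: P(6, 252) = 126756 and P(6, 253) = 127765; 127449 is not s-gonal.
s = 7: P(7, 226) = 127351 and P(7, 227) = 128482; 127449 is not s-gonal.
s = 9: P(9, 191) = 127206 and P(9, 192) = 128544; 127449 is not s-gonal.
s = 10: P(10, 178) = 126202 and P(10, 179) = 127627; 127449 is not s-gonal.
Hits: s ∈ {4} → 1.

1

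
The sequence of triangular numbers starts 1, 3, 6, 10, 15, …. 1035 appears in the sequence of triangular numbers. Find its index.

45

Set n(n+1)/2 = 1035, giving n² + n − 2070 = 0.
So n = (-1 + 91) / 2 = 90/2 = 45.
Check: 45·46/2 = 1035. ✓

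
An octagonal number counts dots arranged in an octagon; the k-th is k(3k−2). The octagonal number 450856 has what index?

388

Set n(3n−2) = 450856, giving 3n² − 2n − 450856 = 0.
So n = (2 + 2326) / 6 = 2328/6 = 388.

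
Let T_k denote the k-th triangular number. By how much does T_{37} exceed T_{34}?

108

37·38/2 = 703 and 34·35/2 = 595.
Difference: 703 − 595 = 108.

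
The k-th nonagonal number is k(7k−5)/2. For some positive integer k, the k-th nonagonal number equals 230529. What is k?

Set n(7n−5)/2 = 230529, giving 7n² − 5n − 461058 = 0.
The discriminant is 25 + 56·230529 = 12909649, and √12909649 = 3593.
So n = (5 + 3593) / 14 = 3598/14 = 257.
Check: 257·(7·257 − 5)/2 = 230529. ✓

257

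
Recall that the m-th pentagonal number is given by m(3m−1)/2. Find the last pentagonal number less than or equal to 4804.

4676

Solve n(3n−1)/2 ≤ 4804 for integer n.
n = 56 gives 4676 ≤ 4804, while n = 57 gives 4845 > 4804; so the answer is 4676.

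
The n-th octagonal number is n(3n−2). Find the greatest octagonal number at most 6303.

6256

Solve n(3n−2) ≤ 6303 for integer n.
n = 46 gives 6256 ≤ 6303, while n = 47 gives 6533 > 6303; so the answer is 6256.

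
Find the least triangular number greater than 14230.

Solve n(n+1)/2 > 14230 for integer n.
The largest n with value ≤ 14230 is 168 (since 14196 ≤ 14230 < 14365), so the first above is n = 169, value 14365.

14365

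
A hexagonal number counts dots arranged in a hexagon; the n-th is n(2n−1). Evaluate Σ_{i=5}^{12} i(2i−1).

Σ i(2i−1) = 2Σi² − Σi over i = 5..12.
Σi = 78 − 10 = 68 and Σi² = 650 − 30 = 620.
2·620 − 1·68 = 1172.

1172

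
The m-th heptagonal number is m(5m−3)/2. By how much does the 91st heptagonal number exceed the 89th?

91·(5·91 − 3)/2 = 20566 and 89·(5·89 − 3)/2 = 19669.
Difference: 20566 − 19669 = 897.

897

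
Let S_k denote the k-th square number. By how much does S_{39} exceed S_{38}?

n² − (n−1)² = 2n − 1, so 39² − 38² = 2·39 − 1 = 77.

77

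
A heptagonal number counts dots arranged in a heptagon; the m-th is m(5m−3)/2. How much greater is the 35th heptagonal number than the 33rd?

35·(5·35 − 3)/2 = 3010 and 33·(5·33 − 3)/2 = 2673.
Difference: 3010 − 2673 = 337.

337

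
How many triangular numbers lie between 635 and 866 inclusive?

6

The n-th triangular number is n(n+1)/2.
Smallest index with value ≥ 635: n = 36 (giving 666).
Largest index with value ≤ 866: n = 41 (giving 861).
Indices 36 through 41: 6 terms.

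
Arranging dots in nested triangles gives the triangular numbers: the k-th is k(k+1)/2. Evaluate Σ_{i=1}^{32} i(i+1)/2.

Σ i(i+1)/2 = (Σi² + Σi) / 2 over i = 1..32.
Σi = 528 and Σi² = 11440.
(1·11440 + 1·528) / 2 = 11968/2 = 5984.

5984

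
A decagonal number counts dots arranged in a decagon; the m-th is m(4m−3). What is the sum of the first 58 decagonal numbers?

261783

Σ i(4i−3) = 4Σi² − 3Σi over i = 1..58.
Σi = 1711 and Σi² = 66729.
4·66729 − 3·1711 = 261783.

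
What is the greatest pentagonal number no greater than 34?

22

Solve n(3n−1)/2 ≤ 34 for integer n.
n = 4 gives 22 ≤ 34, while n = 5 gives 35 > 34; so the answer is 22.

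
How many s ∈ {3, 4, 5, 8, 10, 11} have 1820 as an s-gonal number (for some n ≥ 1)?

s = 3: P(3, 59) = 1770 and P(3, 60) = 1830; 1820 is not s-gonal.
s = 4: P(4, 42) = 1764 and P(4, 43) = 1849; 1820 is not s-gonal.
s = 5: P(5, 35) = 1820. ✓
s = 8: P(8, 24) = 1680 and P(8, 25) = 1825; 1820 is not s-gonal.
s = 10: P(10, 21) = 1701 and P(10, 22) = 1870; 1820 is not s-gonal.
s = 11: P(11, 20) = 1730 and P(11, 21) = 1911; 1820 is not s-gonal.
Hits: s ∈ {5} → 1.

1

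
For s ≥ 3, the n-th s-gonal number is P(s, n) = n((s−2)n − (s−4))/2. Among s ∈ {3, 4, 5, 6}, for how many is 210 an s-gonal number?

s = 3: P(3, 20) = 210. ✓
s = 4: P(4, 14) = 196 and P(4, 15) = 225; 210 is not s-gonal.
s = 5: P(5, 12) = 210. ✓
s = 6: P(6, 10) = 190 and P(6, 11) = 231; 210 is not s-gonal.
Hits: s ∈ {3, 5} → 2.

2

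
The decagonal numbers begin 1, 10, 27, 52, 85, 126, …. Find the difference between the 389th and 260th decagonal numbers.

334497

389·(4·389 − 3) = 604117 and 260·(4·260 − 3) = 269620.
Difference: 604117 − 269620 = 334497.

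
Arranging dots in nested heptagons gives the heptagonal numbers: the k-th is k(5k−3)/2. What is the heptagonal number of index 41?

4141

41·(5·41 − 3)/2 = 41·202/2 = 41·101 = 4141.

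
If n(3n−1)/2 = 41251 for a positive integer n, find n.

166

Set n(3n−1)/2 = 41251, giving 3n² − n − 82502 = 0.
The discriminant is 1 + 24·41251 = 990025, and √990025 = 995.
So n = (1 + 995) / 6 = 996/6 = 166.
Check: 166·(3·166 − 1)/2 = 41251. ✓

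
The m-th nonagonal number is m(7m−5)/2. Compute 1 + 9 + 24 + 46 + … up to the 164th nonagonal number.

5159440

Σ i(7i−5)/2 = (7Σi² − 5Σi) / 2 over i = 1..164.
Σi = 13530 and Σi² = 1483790.
(7·1483790 − 5·13530) / 2 = 10318880/2 = 5159440.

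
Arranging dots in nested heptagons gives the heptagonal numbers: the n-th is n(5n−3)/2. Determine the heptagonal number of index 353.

The 353rd heptagonal number is n(5n−3)/2 with n = 353.
353·(5·353 − 3)/2 = 353·1762/2 = 353·881 = 310993.

310993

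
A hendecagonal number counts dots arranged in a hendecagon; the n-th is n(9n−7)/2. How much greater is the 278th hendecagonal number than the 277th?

Consecutive hendecagonal numbers differ by 9n − 8: here 9·278 − 8 = 2494.

2494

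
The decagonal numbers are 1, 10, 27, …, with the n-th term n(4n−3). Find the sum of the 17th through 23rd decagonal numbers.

Σ i(4i−3) = 4Σi² − 3Σi over i = 17..23.
Σi = 276 − 136 = 140 and Σi² = 4324 − 1496 = 2828.
4·2828 − 3·140 = 10892.

10892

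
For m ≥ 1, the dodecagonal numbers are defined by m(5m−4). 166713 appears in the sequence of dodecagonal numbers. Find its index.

183

Set n(5n−4) = 166713, giving 5n² − 4n − 166713 = 0.
So n = (4 + 1826) / 10 = 1830/10 = 183.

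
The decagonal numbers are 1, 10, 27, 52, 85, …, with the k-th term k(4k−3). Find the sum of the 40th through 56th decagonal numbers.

155856

Σ i(4i−3) = 4Σi² − 3Σi over i = 40..56.
Σi = 1596 − 780 = 816 and Σi² = 60116 − 20540 = 39576.
4·39576 − 3·816 = 155856.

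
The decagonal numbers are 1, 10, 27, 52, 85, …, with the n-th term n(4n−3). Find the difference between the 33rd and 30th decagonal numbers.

33·(4·33 − 3) = 4257 and 30·(4·30 − 3) = 3510.
Difference: 4257 − 3510 = 747.

747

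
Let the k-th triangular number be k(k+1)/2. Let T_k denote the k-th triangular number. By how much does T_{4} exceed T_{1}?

9

4·5/2 = 10 and 1·2/2 = 1.
Difference: 10 − 1 = 9.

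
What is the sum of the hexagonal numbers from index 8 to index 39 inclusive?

40048

Σ i(2i−1) = 2Σi² − Σi over i = 8..39.
Σi = 780 − 28 = 752 and Σi² = 20540 − 140 = 20400.
2·20400 − 1·752 = 40048.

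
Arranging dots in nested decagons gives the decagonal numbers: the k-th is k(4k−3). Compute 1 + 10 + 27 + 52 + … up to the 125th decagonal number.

2611875

Σ i(4i−3) = 4Σi² − 3Σi over i = 1..125.
Σi = 7875 and Σi² = 658875.
4·658875 − 3·7875 = 2611875.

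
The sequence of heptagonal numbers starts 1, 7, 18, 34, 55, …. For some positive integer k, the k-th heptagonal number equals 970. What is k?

Set n(5n−3)/2 = 970, giving 5n² − 3n − 1940 = 0.
The discriminant is 9 + 40·970 = 38809, and √38809 = 197.
So n = (3 + 197) / 10 = 200/10 = 20.

20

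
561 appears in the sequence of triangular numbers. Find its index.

33

Set n(n+1)/2 = 561, giving n² + n − 1122 = 0.
The discriminant is 1 + 8·561 = 4489, and √4489 = 67.
So n = (-1 + 67) / 2 = 66/2 = 33.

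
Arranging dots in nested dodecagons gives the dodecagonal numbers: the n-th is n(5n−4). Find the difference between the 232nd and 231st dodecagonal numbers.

Consecutive dodecagonal numbers differ by 10n − 9: here 10·232 − 9 = 2311.

2311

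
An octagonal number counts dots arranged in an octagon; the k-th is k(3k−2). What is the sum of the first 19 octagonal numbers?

Σ i(3i−2) = 3Σi² − 2Σi over i = 1..19.
Σi = 190 and Σi² = 2470.
3·2470 − 2·190 = 7030.

7030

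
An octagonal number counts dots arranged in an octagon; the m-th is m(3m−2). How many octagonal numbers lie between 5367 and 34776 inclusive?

The n-th octagonal number is n(3n−2).
Smallest index with value ≥ 5367: n = 43 (giving 5461).
Largest index with value ≤ 34776: n = 108 (giving 34776).
Indices 43 through 108: 66 terms.

66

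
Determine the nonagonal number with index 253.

223399

The 253rd nonagonal number is n(7n−5)/2 with n = 253.
253·(7·253 − 5)/2 = 253·1766/2 = 253·883 = 223399.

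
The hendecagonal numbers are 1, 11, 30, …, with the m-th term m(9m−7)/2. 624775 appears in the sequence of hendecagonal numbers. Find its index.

373

Set n(9n−7)/2 = 624775, giving 9n² − 7n − 1249550 = 0.
The discriminant is 49 + 72·624775 = 44983849, and √44983849 = 6707.
So n = (7 + 6707) / 18 = 6714/18 = 373.
Check: 373·(9·373 − 7)/2 = 624775. ✓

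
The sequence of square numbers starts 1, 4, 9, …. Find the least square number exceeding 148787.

148996

Solve n² > 148787 for integer n.
The largest n with value ≤ 148787 is 385 (since 148225 ≤ 148787 < 148996), so the first above is n = 386, value 148996.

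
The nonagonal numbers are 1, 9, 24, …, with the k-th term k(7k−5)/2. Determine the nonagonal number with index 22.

22·(7·22 − 5)/2 = 22·149/2 = 1639.

1639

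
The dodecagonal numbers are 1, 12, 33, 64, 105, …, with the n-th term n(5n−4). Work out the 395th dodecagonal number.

The 395th dodecagonal number is n(5n−4) with n = 395.
395·(5·395 − 4) = 395·1971 = 778545.

778545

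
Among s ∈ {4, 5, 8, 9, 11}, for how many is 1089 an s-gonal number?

s = 4: P(4, 33) = 1089. ✓
s = 5: P(5, 27) = 1080 and P(5, 28) = 1162; 1089 is not s-gonal.
s = 8: P(8, 19) = 1045 and P(8, 20) = 1160; 1089 is not s-gonal.
s = 9: P(9, 18) = 1089. ✓
s = 11: P(11, 15) = 960 and P(11, 16) = 1096; 1089 is not s-gonal.
Hits: s ∈ {4, 9} → 2.

2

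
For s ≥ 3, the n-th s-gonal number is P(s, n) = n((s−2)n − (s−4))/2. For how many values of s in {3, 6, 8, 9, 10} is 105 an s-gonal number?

1

s = 3: P(3, 14) = 105. ✓
s = 6: P(6, 7) = 91 and P(6, 8) = 120; 105 is not s-gonal.
s = 8: P(8, 6) = 96 and P(8, 7) = 133; 105 is not s-gonal.
s = 9: P(9, 5) = 75 and P(9, 6) = 111; 105 is not s-gonal.
s = 10: P(10, 5) = 85 and P(10, 6) = 126; 105 is not s-gonal.
Hits: s ∈ {3} → 1.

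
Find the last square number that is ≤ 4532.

4489

Solve n² ≤ 4532 for integer n.
n = 67 gives 4489 ≤ 4532, while n = 68 gives 4624 > 4532; so the answer is 4489.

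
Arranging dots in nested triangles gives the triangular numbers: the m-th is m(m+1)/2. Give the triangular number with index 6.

6·7/2 = 42/2 = 21.

21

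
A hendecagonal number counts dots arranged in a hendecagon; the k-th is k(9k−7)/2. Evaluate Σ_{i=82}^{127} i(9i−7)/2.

Σ i(9i−7)/2 = (9Σi² − 7Σi) / 2 over i = 82..127.
Σi = 8128 − 3321 = 4807 and Σi² = 690880 − 180441 = 510439.
(9·510439 − 7·4807) / 2 = 4560302/2 = 2280151.

2280151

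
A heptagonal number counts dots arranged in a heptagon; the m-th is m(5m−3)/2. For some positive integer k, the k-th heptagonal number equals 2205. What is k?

Set n(5n−3)/2 = 2205, giving 5n² − 3n − 4410 = 0.
The discriminant is 9 + 40·2205 = 88209, and √88209 = 297.
So n = (3 + 297) / 10 = 300/10 = 30.

30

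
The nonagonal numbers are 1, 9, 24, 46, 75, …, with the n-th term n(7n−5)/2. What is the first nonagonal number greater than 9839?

10071

Solve n(7n−5)/2 > 9839 for integer n.
The largest n with value ≤ 9839 is 53 (since 9699 ≤ 9839 < 10071), so the first above is n = 54, value 10071.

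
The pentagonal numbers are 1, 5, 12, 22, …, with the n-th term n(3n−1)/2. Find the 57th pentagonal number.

4845

57·(3·57 − 1)/2 = 57·170/2 = 57·85 = 4845.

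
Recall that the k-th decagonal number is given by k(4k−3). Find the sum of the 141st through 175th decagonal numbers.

Σ i(4i−3) = 4Σi² − 3Σi over i = 141..175.
Σi = 15400 − 9870 = 5530 and Σi² = 1801800 − 924490 = 877310.
4·877310 − 3·5530 = 3492650.

3492650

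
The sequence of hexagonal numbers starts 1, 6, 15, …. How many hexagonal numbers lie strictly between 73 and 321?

The n-th hexagonal number is n(2n−1).
Smallest index with value > 73: n = 7 (giving 91).
Largest index with value < 321: n = 12 (giving 276).
Indices 7 through 12: 6 terms.

6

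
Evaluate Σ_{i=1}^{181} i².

Σ_{i=1}^{181} i² = 181·182·363/6 = 1992991.

1992991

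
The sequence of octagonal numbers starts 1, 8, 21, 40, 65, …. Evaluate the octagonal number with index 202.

122008

202·(3·202 − 2) = 202·604 = 122008.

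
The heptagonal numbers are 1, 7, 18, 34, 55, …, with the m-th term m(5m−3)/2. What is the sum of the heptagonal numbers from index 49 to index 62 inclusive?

Σ i(5i−3)/2 = (5Σi² − 3Σi) / 2 over i = 49..62.
Σi = 1953 − 1176 = 777 and Σi² = 81375 − 38024 = 43351.
(5·43351 − 3·777) / 2 = 214424/2 = 107212.

107212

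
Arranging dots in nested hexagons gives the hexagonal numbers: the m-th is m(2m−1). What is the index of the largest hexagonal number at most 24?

Solve n(2n−1) ≤ 24 for integer n.
n = 3 gives 15 ≤ 24, while n = 4 gives 28 > 24; so the answer is index 3.

3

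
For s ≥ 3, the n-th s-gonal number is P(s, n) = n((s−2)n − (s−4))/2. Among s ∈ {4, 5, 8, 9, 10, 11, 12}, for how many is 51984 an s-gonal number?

1

s = 4: P(4, 228) = 51984. ✓
s = 5: P(5, 186) = 51801 and P(5, 187) = 52360; 51984 is not s-gonal.
s = 8: P(8, 131) = 51221 and P(8, 132) = 52008; 51984 is not s-gonal.
s = 9: P(9, 122) = 51789 and P(9, 123) = 52644; 51984 is not s-gonal.
s = 10: P(10, 114) = 51642 and P(10, 115) = 52555; 51984 is not s-gonal.
s = 11: P(11, 107) = 51146 and P(11, 108) = 52110; 51984 is not s-gonal.
s = 12: P(12, 102) = 51612 and P(12, 103) = 52633; 51984 is not s-gonal.
Hits: s ∈ {4} → 1.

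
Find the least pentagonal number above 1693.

Solve n(3n−1)/2 > 1693 for integer n.
The largest n with value ≤ 1693 is 33 (since 1617 ≤ 1693 < 1717), so the first above is n = 34, value 1717.

1717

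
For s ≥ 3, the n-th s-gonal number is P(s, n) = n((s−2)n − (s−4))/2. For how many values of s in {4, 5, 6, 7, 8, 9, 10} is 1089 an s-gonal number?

2

s = 4: P(4, 33) = 1089. ✓
s = 5: P(5, 27) = 1080 and P(5, 28) = 1162; 1089 is not s-gonal.
s = 6: P(6, 23) = 1035 and P(6, 24) = 1128; 1089 is not s-gonal.
s = 7: P(7, 21) = 1071 and P(7, 22) = 1177; 1089 is not s-gonal.
s = 8: P(8, 19) = 1045 and P(8, 20) = 1160; 1089 is not s-gonal.
s = 9: P(9, 18) = 1089. ✓
s = 10: P(10, 16) = 976 and P(10, 17) = 1105; 1089 is not s-gonal.
Hits: s ∈ {4, 9} → 2.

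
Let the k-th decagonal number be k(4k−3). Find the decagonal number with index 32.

32·(4·32 − 3) = 32·125 = 4000.

4000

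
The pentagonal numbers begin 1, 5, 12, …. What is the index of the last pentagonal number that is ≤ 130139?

Solve n(3n−1)/2 ≤ 130139 for integer n.
n = 294 gives 129507 ≤ 130139, while n = 295 gives 130390 > 130139; so the answer is index 294.

294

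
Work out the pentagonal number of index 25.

925

25·(3·25 − 1)/2 = 25·74/2 = 25·37 = 925.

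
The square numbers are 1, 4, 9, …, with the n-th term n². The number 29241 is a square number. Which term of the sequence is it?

171

We need n² = 29241, so n = √29241 = 171.
Check: 171² = 29241. ✓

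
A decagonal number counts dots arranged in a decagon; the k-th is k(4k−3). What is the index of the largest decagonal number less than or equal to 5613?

Solve n(4n−3) ≤ 5613 for integer n.
n = 37 gives 5365 ≤ 5613, while n = 38 gives 5662 > 5613; so the answer is index 37.

37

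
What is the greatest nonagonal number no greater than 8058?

Solve n(7n−5)/2 ≤ 8058 for integer n.
n = 48 gives 7944 ≤ 8058, while n = 49 gives 8281 > 8058; so the answer is 7944.

7944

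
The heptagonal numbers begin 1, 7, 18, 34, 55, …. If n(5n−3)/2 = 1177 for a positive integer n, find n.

Set n(5n−3)/2 = 1177, giving 5n² − 3n − 2354 = 0.
The discriminant is 9 + 40·1177 = 47089, and √47089 = 217.
So n = (3 + 217) / 10 = 220/10 = 22.

22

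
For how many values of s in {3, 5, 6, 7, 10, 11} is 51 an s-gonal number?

1

s = 3: P(3, 9) = 45 and P(3, 10) = 55; 51 is not s-gonal.
s = 5: P(5, 6) = 51. ✓
s = 6: P(6, 5) = 45 and P(6, 6) = 66; 51 is not s-gonal.
s = 7: P(7, 4) = 34 and P(7, 5) = 55; 51 is not s-gonal.
s = 10: P(10, 3) = 27 and P(10, 4) = 52; 51 is not s-gonal.
s = 11: P(11, 3) = 30 and P(11, 4) = 58; 51 is not s-gonal.
Hits: s ∈ {5} → 1.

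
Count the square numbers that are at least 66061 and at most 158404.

141

The n-th square number is n².
Smallest index with value ≥ 66061: n = 258 (giving 66564).
Largest index with value ≤ 158404: n = 398 (giving 158404).
Indices 258 through 398: 141 terms.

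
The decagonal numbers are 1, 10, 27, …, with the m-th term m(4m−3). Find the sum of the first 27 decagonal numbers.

26586

Σ i(4i−3) = 4Σi² − 3Σi over i = 1..27.
Σi = 378 and Σi² = 6930.
4·6930 − 3·378 = 26586.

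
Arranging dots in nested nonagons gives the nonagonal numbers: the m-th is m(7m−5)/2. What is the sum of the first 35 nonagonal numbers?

Σ i(7i−5)/2 = (7Σi² − 5Σi) / 2 over i = 1..35.
Σi = 630 and Σi² = 14910.
(7·14910 − 5·630) / 2 = 101220/2 = 50610.

50610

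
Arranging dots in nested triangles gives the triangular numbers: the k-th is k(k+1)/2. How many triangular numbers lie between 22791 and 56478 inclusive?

123

The n-th triangular number is n(n+1)/2.
Smallest index with value ≥ 22791: n = 213 (giving 22791).
Largest index with value ≤ 56478: n = 335 (giving 56280).
Indices 213 through 335: 123 terms.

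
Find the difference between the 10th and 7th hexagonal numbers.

10·(2·10 − 1) = 190 and 7·(2·7 − 1) = 91.
Difference: 190 − 91 = 99.

99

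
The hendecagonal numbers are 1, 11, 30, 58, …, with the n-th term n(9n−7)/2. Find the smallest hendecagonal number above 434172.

436956

Solve n(9n−7)/2 > 434172 for integer n.
The largest n with value ≤ 434172 is 311 (since 434156 ≤ 434172 < 436956), so the first above is n = 312, value 436956.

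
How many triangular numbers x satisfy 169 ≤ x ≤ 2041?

The n-th triangular number is n(n+1)/2.
Smallest index with value ≥ 169: n = 18 (giving 171).
Largest index with value ≤ 2041: n = 63 (giving 2016).
Indices 18 through 63: 46 terms.

46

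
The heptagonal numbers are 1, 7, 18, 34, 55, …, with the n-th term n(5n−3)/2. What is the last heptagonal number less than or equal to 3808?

Solve n(5n−3)/2 ≤ 3808 for integer n.
n = 39 gives 3744 ≤ 3808, while n = 40 gives 3940 > 3808; so the answer is 3744.

3744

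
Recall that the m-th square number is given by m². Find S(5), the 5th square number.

The 5th square number is n² with n = 5.
5² = 25.

25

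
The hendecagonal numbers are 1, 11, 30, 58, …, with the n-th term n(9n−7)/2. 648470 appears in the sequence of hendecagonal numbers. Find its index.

380

Set n(9n−7)/2 = 648470, giving 9n² − 7n − 1296940 = 0.
The discriminant is 49 + 72·648470 = 46689889, and √46689889 = 6833.
So n = (7 + 6833) / 18 = 6840/18 = 380.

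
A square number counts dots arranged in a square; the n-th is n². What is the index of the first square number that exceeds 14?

Solve n² > 14 for integer n.
The largest n with value ≤ 14 is 3 (since 9 ≤ 14 < 16), so the first above is n = 4, value 16.

4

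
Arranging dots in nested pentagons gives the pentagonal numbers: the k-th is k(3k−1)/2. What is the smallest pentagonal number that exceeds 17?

Solve n(3n−1)/2 > 17 for integer n.
The largest n with value ≤ 17 is 3 (since 12 ≤ 17 < 22), so the first above is n = 4, value 22.

22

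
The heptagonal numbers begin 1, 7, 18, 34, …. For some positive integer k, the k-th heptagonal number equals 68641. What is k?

166

Set n(5n−3)/2 = 68641, giving 5n² − 3n − 137282 = 0.
The discriminant is 9 + 40·68641 = 2745649, and √2745649 = 1657.
So n = (3 + 1657) / 10 = 1660/10 = 166.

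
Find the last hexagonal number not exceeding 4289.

4186

Solve n(2n−1) ≤ 4289 for integer n.
n = 46 gives 4186 ≤ 4289, while n = 47 gives 4371 > 4289; so the answer is 4186.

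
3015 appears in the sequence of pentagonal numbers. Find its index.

45

Set n(3n−1)/2 = 3015, giving 3n² − n − 6030 = 0.
The discriminant is 1 + 24·3015 = 72361, and √72361 = 269.
So n = (1 + 269) / 6 = 270/6 = 45.
Check: 45·(3·45 − 1)/2 = 3015. ✓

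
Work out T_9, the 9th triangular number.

The 9th triangular number is n(n+1)/2 with n = 9.
9·10/2 = 90/2 = 45.

45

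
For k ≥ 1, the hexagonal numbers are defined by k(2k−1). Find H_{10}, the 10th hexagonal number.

190

The 10th hexagonal number is n(2n−1) with n = 10.
10·(2·10 − 1) = 10·19 = 190.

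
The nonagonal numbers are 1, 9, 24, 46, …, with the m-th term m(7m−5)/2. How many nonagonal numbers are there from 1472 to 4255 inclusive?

15

The n-th nonagonal number is n(7n−5)/2.
Smallest index with value ≥ 1472: n = 21 (giving 1491).
Largest index with value ≤ 4255: n = 35 (giving 4200).
Indices 21 through 35: 15 terms.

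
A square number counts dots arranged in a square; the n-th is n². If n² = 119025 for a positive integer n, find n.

345

We need n² = 119025, so n = √119025 = 345.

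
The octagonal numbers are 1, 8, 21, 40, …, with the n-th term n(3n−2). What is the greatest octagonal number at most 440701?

439301

Solve n(3n−2) ≤ 440701 for integer n.
n = 383 gives 439301 ≤ 440701, while n = 384 gives 441600 > 440701; so the answer is 439301.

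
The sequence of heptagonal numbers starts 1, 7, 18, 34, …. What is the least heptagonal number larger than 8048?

8323

Solve n(5n−3)/2 > 8048 for integer n.
The largest n with value ≤ 8048 is 57 (since 8037 ≤ 8048 < 8323), so the first above is n = 58, value 8323.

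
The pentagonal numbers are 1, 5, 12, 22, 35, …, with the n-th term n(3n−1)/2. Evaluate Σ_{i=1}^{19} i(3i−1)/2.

3610

Σ i(3i−1)/2 = (3Σi² − Σi) / 2 over i = 1..19.
Σi = 190 and Σi² = 2470.
(3·2470 − 1·190) / 2 = 7220/2 = 3610.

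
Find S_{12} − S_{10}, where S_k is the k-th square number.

44

12² = 144 and 10² = 100.
Difference: 144 − 100 = 44.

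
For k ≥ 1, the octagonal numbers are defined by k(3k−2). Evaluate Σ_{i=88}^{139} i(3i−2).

2032966

Σ i(3i−2) = 3Σi² − 2Σi over i = 88..139.
Σi = 9730 − 3828 = 5902 and Σi² = 904890 − 223300 = 681590.
3·681590 − 2·5902 = 2032966.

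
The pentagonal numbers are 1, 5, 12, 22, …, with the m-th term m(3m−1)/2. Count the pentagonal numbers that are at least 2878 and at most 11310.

The n-th pentagonal number is n(3n−1)/2.
Smallest index with value ≥ 2878: n = 44 (giving 2882).
Largest index with value ≤ 11310: n = 87 (giving 11310).
Indices 44 through 87: 44 terms.

44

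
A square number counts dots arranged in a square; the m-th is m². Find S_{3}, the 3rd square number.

9

The 3rd square number is n² with n = 3.
3² = 9.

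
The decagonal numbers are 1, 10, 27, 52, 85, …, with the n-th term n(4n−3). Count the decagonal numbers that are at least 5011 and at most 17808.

32

The n-th decagonal number is n(4n−3).
Smallest index with value ≥ 5011: n = 36 (giving 5076).
Largest index with value ≤ 17808: n = 67 (giving 17755).
Indices 36 through 67: 32 terms.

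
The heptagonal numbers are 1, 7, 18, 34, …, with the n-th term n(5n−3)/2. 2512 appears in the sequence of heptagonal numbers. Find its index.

32

Set n(5n−3)/2 = 2512, giving 5n² − 3n − 5024 = 0.
So n = (3 + 317) / 10 = 320/10 = 32.
Check: 32·(5·32 − 3)/2 = 2512. ✓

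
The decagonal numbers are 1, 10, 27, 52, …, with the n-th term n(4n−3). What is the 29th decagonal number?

29·(4·29 − 3) = 29·113 = 3277.

3277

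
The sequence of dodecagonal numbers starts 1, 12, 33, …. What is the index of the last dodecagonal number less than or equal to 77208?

124

Solve n(5n−4) ≤ 77208 for integer n.
n = 124 gives 76384 ≤ 77208, while n = 125 gives 77625 > 77208; so the answer is index 124.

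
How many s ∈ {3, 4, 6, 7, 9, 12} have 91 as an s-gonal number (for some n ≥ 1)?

2

s = 3: P(3, 13) = 91. ✓
s = 4: P(4, 9) = 81 and P(4, 10) = 100; 91 is not s-gonal.
s = 6: P(6, 7) = 91. ✓
s = 7: P(7, 6) = 81 and P(7, 7) = 112; 91 is not s-gonal.
s = 9: P(9, 5) = 75 and P(9, 6) = 111; 91 is not s-gonal.
s = 12: P(12, 4) = 64 and P(12, 5) = 105; 91 is not s-gonal.
Hits: s ∈ {3, 6} → 2.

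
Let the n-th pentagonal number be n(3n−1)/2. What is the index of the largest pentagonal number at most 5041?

Solve n(3n−1)/2 ≤ 5041 for integer n.
n = 58 gives 5017 ≤ 5041, while n = 59 gives 5192 > 5041; so the answer is index 58.

58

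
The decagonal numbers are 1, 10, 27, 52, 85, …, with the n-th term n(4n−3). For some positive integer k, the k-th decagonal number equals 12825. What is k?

Set n(4n−3) = 12825, giving 4n² − 3n − 12825 = 0.
The discriminant is 9 + 16·12825 = 205209, and √205209 = 453.
So n = (3 + 453) / 8 = 456/8 = 57.
Check: 57·(4·57 − 3) = 12825. ✓

57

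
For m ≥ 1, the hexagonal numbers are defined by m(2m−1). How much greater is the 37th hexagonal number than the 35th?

286

37·(2·37 − 1) = 2701 and 35·(2·35 − 1) = 2415.
Difference: 2701 − 2415 = 286.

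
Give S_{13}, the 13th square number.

169

The 13th square number is n² with n = 13.
13² = 169.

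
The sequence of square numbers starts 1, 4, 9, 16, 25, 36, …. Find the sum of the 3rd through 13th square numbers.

Σ_{i=3}^{13} i² = 819 − 5 = 814.

814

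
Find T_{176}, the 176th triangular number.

The 176th triangular number is n(n+1)/2 with n = 176.
176·177/2 = 31152/2 = 15576.

15576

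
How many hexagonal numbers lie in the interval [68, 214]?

The n-th hexagonal number is n(2n−1).
Smallest index with value ≥ 68: n = 7 (giving 91).
Largest index with value ≤ 214: n = 10 (giving 190).
Indices 7 through 10: 4 terms.

4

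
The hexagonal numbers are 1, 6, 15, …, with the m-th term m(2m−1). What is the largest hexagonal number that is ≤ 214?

190

Solve n(2n−1) ≤ 214 for integer n.
n = 10 gives 190 ≤ 214, while n = 11 gives 231 > 214; so the answer is 190.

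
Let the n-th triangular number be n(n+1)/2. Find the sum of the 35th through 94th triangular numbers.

135740

Σ i(i+1)/2 = (Σi² + Σi) / 2 over i = 35..94.
Σi = 4465 − 595 = 3870 and Σi² = 281295 − 13685 = 267610.
(1·267610 + 1·3870) / 2 = 271480/2 = 135740.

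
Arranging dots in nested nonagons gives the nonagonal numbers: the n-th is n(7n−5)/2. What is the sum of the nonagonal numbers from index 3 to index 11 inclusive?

Σ i(7i−5)/2 = (7Σi² − 5Σi) / 2 over i = 3..11.
Σi = 66 − 3 = 63 and Σi² = 506 − 5 = 501.
(7·501 − 5·63) / 2 = 3192/2 = 1596.

1596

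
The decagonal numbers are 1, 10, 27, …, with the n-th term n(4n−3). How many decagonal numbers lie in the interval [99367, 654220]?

The n-th decagonal number is n(4n−3).
Smallest index with value ≥ 99367: n = 158 (giving 99382).
Largest index with value ≤ 654220: n = 404 (giving 651652).
Indices 158 through 404: 247 terms.

247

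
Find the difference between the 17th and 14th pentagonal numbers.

17·(3·17 − 1)/2 = 425 and 14·(3·14 − 1)/2 = 287.
Difference: 425 − 287 = 138.

138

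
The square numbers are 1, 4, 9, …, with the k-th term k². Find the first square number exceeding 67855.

Solve n² > 67855 for integer n.
The largest n with value ≤ 67855 is 260 (since 67600 ≤ 67855 < 68121), so the first above is n = 261, value 68121.

68121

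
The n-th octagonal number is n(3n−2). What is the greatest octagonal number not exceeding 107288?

106785

Solve n(3n−2) ≤ 107288 for integer n.
n = 189 gives 106785 ≤ 107288, while n = 190 gives 107920 > 107288; so the answer is 106785.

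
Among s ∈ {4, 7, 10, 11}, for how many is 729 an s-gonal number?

s = 4: P(4, 27) = 729. ✓
s = 7: P(7, 17) = 697 and P(7, 18) = 783; 729 is not s-gonal.
s = 10: P(10, 13) = 637 and P(10, 14) = 742; 729 is not s-gonal.
s = 11: P(11, 13) = 715 and P(11, 14) = 833; 729 is not s-gonal.
Hits: s ∈ {4} → 1.

1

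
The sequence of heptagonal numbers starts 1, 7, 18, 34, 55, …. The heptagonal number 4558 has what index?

Set n(5n−3)/2 = 4558, giving 5n² − 3n − 9116 = 0.
So n = (3 + 427) / 10 = 430/10 = 43.

43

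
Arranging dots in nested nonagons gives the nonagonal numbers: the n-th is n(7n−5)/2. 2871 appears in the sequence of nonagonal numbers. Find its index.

Set n(7n−5)/2 = 2871, giving 7n² − 5n − 5742 = 0.
The discriminant is 25 + 56·2871 = 160801, and √160801 = 401.
So n = (5 + 401) / 14 = 406/14 = 29.

29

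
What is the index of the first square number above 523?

23

Solve n² > 523 for integer n.
The largest n with value ≤ 523 is 22 (since 484 ≤ 523 < 529), so the first above is n = 23, value 529.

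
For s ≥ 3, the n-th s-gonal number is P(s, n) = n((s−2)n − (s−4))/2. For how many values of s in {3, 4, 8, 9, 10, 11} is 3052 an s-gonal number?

1

s = 3: P(3, 77) = 3003 and P(3, 78) = 3081; 3052 is not s-gonal.
s = 4: P(4, 55) = 3025 and P(4, 56) = 3136; 3052 is not s-gonal.
s = 8: P(8, 32) = 3008 and P(8, 33) = 3201; 3052 is not s-gonal.
s = 9: P(9, 29) = 2871 and P(9, 30) = 3075; 3052 is not s-gonal.
s = 10: P(10, 28) = 3052. ✓
s = 11: P(11, 26) = 2951 and P(11, 27) = 3186; 3052 is not s-gonal.
Hits: s ∈ {10} → 1.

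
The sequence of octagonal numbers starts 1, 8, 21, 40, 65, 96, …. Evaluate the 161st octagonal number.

77441

The 161st octagonal number is n(3n−2) with n = 161.
161·(3·161 − 2) = 161·481 = 77441.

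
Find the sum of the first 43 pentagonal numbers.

40678

Σ i(3i−1)/2 = (3Σi² − Σi) / 2 over i = 1..43.
Σi = 946 and Σi² = 27434.
(3·27434 − 1·946) / 2 = 81356/2 = 40678.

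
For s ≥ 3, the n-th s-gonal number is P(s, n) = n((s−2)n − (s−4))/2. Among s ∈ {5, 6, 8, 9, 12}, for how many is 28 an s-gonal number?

s = 5: P(5, 4) = 22 and P(5, 5) = 35; 28 is not s-gonal.
s = 6: P(6, 4) = 28. ✓
s = 8: P(8, 3) = 21 and P(8, 4) = 40; 28 is not s-gonal.
s = 9: P(9, 3) = 24 and P(9, 4) = 46; 28 is not s-gonal.
s = 12: P(12, 2) = 12 and P(12, 3) = 33; 28 is not s-gonal.
Hits: s ∈ {6} → 1.

1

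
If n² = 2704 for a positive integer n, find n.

We need n² = 2704, so n = √2704 = 52.

52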